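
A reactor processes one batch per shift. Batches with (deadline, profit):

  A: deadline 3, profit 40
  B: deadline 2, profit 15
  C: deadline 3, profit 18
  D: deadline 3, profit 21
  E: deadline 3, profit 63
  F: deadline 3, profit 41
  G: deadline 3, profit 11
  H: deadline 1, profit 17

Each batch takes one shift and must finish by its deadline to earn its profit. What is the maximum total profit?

Take jobs in profit order; each goes to the latest open slot no later than its deadline.
Profit order: E=63 F=41 A=40 D=21 C=18 H=17 B=15 G=11
Assign: E→slot 3, F→slot 2, A→slot 1, D skipped, C skipped, H skipped, B skipped, G skipped.
Slots: [1:A] [2:F] [3:E]
Profit = 40 + 41 + 63 = 144

144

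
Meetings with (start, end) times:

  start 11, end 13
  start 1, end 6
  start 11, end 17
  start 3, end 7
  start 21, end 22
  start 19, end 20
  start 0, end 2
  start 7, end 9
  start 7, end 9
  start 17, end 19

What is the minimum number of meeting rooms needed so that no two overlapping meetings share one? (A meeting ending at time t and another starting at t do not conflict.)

Count concurrent intervals with a sweep; the peak is the room count.
Events (time:±→running): 0:+→1 1:+→2 … peak 2.

2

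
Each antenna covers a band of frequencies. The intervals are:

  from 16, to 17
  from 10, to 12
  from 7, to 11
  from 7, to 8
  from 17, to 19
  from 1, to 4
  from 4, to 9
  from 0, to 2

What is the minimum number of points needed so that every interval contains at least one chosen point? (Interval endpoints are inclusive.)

Sorted: [0,2] [1,4] [7,8] [4,9] [7,11] [10,12] [16,17] [17,19]
{[0,2],[1,4]} hit by 2; {[7,8],[4,9],[7,11]} hit by 8; {[10,12]} hit by 12; {[16,17],[17,19]} hit by 17.
Points: 2, 8, 12, 17 (4 total).

4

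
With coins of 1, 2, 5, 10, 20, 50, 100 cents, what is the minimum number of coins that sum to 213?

Use the largest denomination that fits, subtract, and repeat.
213 − 2×100→13 − 1×10→3 − 1×2→1 − 1×1→0
Total coins = 2 + 1 + 1 + 1 = 5

5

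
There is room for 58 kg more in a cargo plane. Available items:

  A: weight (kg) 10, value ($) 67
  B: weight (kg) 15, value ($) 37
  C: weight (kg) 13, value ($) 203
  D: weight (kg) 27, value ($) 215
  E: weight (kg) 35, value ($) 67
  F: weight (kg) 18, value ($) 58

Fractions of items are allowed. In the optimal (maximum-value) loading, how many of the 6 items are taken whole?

Greedy by value/weight ratio, highest first.
Ratios (sorted): C 15.62, D 7.96, A 6.70, F 3.22, B 2.47, E 1.91
take C (13 @ 203); take D (27 @ 215); take A (10 @ 67); take 8/18 of F → 25.78. Capacity used 58/58.
3 item(s) taken whole; one partial (take 8/18 of F).

3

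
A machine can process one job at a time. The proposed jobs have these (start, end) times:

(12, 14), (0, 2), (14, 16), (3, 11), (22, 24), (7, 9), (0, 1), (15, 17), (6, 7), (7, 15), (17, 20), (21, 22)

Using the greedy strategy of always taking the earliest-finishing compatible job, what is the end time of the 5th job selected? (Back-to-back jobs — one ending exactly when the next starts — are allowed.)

By end time: (0,1), (0,2), (6,7), (7,9), (3,11), (12,14), (7,15), (14,16), (15,17), (17,20), (21,22), (22,24).
Pick (0,1); next start ≥ 1 → (6,7); next start ≥ 7 → (7,9); next start ≥ 9 → (12,14); next start ≥ 14 → (14,16); next start ≥ 16 → (17,20); next start ≥ 20 → (21,22); next start ≥ 22 → (22,24).
Selected: (0,1) (6,7) (7,9) (12,14) (14,16) (17,20) (21,22) (22,24)

16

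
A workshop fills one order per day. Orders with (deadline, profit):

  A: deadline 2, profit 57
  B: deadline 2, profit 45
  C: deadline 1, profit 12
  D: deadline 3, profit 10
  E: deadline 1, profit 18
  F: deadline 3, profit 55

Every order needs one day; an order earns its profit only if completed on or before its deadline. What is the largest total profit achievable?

157

By profit: A(d2,57), F(d3,55), B(d2,45), E(d1,18), C(d1,12), D(d3,10)
A→slot 2; F→slot 3; B→slot 1; E skipped; C skipped; D skipped.
Profit = 45 + 57 + 55 = 157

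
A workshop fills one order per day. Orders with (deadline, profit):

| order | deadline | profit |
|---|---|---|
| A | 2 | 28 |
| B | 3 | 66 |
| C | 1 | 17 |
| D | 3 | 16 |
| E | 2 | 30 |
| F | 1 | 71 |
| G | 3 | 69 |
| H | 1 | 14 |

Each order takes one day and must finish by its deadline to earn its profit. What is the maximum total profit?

206

Sort by profit descending; place each in the latest free slot ≤ its deadline.
Profit order: F=71 G=69 B=66 E=30 A=28 C=17 D=16 H=14
Assign: F→slot 1, G→slot 3, B→slot 2, E skipped, A skipped, C skipped, D skipped, H skipped.
Slots: [1:F] [2:B] [3:G]
Profit = 71 + 66 + 69 = 206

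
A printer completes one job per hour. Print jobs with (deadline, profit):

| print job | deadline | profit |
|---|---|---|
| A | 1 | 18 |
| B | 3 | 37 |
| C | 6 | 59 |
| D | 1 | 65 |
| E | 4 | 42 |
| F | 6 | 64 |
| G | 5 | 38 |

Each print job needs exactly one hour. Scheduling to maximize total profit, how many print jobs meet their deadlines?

Sort by profit descending; place each in the latest free slot ≤ its deadline.
Profit order: D=65 F=64 C=59 E=42 G=38 B=37 A=18
Assign: D→slot 1, F→slot 6, C→slot 5, E→slot 4, G→slot 3, B→slot 2, A skipped.
Slots: [1:D] [2:B] [3:G] [4:E] [5:C] [6:F]
6 of 7 scheduled.

6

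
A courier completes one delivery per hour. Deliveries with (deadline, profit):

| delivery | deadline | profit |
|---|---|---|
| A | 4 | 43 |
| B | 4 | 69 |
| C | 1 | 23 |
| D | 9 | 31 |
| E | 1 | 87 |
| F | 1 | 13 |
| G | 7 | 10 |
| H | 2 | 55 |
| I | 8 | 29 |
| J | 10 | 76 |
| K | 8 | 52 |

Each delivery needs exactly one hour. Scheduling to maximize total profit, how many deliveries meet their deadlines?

9

Take jobs in profit order; each goes to the latest open slot no later than its deadline.
By profit: E(d1,87), J(d10,76), B(d4,69), H(d2,55), K(d8,52), A(d4,43), D(d9,31), I(d8,29), C(d1,23), F(d1,13), G(d7,10)
E→slot 1; J→slot 10; B→slot 4; H→slot 2; K→slot 8; A→slot 3; D→slot 9; I→slot 7; C skipped; F skipped; G→slot 6.
9 of 11 scheduled.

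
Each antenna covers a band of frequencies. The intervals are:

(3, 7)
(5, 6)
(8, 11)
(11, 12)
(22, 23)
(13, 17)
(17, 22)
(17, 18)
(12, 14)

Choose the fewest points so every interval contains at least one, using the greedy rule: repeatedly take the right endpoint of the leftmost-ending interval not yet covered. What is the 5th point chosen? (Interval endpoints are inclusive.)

23

Sort by right endpoint; whenever an interval is uncovered, place a point at its right end.
Sorted: [5,6] [3,7] [8,11] [11,12] [12,14] [13,17] [17,18] [17,22] [22,23]
{[5,6],[3,7]} hit by 6; {[8,11],[11,12]} hit by 11; {[12,14],[13,17]} hit by 14; {[17,18],[17,22]} hit by 18; {[22,23]} hit by 23.
Points: 6, 11, 14, 18, 23 (5 total).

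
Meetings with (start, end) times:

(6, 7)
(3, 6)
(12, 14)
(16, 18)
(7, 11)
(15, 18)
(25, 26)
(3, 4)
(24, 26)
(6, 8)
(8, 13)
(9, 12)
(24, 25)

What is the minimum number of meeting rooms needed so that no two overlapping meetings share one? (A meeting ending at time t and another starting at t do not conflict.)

3

starts: [3, 3, 6, 6, 7, 8, 9, 12, 15, 16, 24, 24, 25]
ends:   [4, 6, 7, 8, 11, 12, 13, 14, 18, 18, 25, 26, 26]
s3→1 s3→2 e4→1 e6→0 s6→1 s6→2 e7→1 s7→2 e8→1 s8→2 s9→3  — peak 3.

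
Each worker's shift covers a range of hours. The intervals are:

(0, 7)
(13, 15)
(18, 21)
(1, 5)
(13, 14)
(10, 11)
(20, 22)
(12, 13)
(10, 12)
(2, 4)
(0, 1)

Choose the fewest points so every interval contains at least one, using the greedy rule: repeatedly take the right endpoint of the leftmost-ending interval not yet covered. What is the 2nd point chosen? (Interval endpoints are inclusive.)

Process intervals by earliest right end; each time one isn't hit yet, stab at its right endpoint.
Sorted: [0,1] [2,4] [1,5] [0,7] [10,11] [10,12] [12,13] [13,14] [13,15] [18,21] [20,22]
{[0,1]} hit by 1; {[2,4],[1,5],[0,7]} hit by 4; {[10,11],[10,12]} hit by 11; {[12,13],[13,14],[13,15]} hit by 13; {[18,21],[20,22]} hit by 21.
Points: 1, 4, 11, 13, 21 (5 total).

4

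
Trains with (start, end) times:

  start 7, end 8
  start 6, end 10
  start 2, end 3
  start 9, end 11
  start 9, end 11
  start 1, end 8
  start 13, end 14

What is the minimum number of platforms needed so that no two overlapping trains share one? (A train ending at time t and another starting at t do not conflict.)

The answer is the maximum number of intervals overlapping at any instant.
starts: [1, 2, 6, 7, 9, 9, 13]
ends:   [3, 8, 8, 10, 11, 11, 14]
s1→1 s2→2 e3→1 s6→2 s7→3  — peak 3.

3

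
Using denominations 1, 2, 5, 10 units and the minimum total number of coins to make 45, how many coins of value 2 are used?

Use the largest denomination that fits, subtract, and repeat.
45 − 4×10→5 − 1×5→0
Count of 2: 0

0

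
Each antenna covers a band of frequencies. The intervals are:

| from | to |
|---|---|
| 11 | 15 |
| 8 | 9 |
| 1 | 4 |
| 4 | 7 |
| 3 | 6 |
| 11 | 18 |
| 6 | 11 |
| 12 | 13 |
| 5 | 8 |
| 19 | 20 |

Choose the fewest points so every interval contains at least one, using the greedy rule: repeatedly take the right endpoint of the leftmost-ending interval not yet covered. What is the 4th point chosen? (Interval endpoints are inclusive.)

20

By right end: [1,4]  [3,6]  [4,7]  [5,8]  [8,9]  [6,11]  [12,13]  [11,15]  [11,18]  [19,20]
[1,4] uncovered → point at 4; [5,8] uncovered → point at 8; [12,13] uncovered → point at 13; [19,20] uncovered → point at 20.
Points: 4, 8, 13, 20 (4 total).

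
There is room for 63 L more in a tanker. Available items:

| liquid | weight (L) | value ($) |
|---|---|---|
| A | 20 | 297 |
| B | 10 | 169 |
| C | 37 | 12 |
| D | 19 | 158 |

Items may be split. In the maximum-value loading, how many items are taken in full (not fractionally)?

3

Ratios (sorted): B 16.90, A 14.85, D 8.32, C 0.32
take B (10 @ 169); take A (20 @ 297); take D (19 @ 158); take 14/37 of C → 4.54. Capacity used 63/63.
3 item(s) taken whole; one partial (take 14/37 of C).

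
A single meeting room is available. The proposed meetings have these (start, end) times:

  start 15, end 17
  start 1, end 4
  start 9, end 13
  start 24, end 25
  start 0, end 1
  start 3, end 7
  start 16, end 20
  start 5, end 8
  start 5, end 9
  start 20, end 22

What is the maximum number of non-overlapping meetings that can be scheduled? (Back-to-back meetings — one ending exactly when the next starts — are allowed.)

Sort by end time and greedily take each interval whose start is ≥ the last chosen end.
Sorted by end: (0,1)  (1,4)  (3,7)  (5,8)  (5,9)  (9,13)  (15,17)  (16,20)  (20,22)  (24,25)
take (0,1); take (1,4); skip (3,7); take (5,8); skip (5,9); take (9,13); take (15,17); take (20,22); take (24,25).
Selected 7 meetings.

7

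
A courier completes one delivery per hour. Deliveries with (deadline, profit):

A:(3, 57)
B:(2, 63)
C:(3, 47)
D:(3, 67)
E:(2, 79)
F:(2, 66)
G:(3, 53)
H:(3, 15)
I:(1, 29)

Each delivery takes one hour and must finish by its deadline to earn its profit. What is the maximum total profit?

Sort by profit descending; place each in the latest free slot ≤ its deadline.
By profit: E(d2,79), D(d3,67), F(d2,66), B(d2,63), A(d3,57), G(d3,53), C(d3,47), I(d1,29), H(d3,15)
E→slot 2; D→slot 3; F→slot 1; B skipped; A skipped; G skipped; C skipped; I skipped; H skipped.
Profit = 66 + 79 + 67 = 212

212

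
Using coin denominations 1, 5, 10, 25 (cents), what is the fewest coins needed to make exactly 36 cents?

3

36 − 1×25→11 − 1×10→1 − 1×1→0
Total coins = 1 + 1 + 1 = 3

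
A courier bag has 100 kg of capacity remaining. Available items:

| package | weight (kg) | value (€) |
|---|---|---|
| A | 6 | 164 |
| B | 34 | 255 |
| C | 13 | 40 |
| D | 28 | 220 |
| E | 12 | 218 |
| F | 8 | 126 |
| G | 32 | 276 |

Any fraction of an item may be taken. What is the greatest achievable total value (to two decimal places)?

Sort by value per unit weight and fill in that order.
Order: A (164/6=27.33) > E (218/12=18.17) > F (126/8=15.75) > G (276/32=8.62) > D (220/28=7.86) > B (255/34=7.50) > C (40/13=3.08)
Fill: take A (6 @ 164) → take E (12 @ 218) → take F (8 @ 126) → take G (32 @ 276) → take D (28 @ 220) → take 14/34 of B → 105.00; 100/100 used.
Total value = 1109.00

1109.00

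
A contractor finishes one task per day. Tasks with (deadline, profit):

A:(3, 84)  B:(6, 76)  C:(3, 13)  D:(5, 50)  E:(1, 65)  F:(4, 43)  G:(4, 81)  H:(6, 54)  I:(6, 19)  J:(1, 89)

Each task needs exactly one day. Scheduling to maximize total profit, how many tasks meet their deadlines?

Sort by profit descending; place each in the latest free slot ≤ its deadline.
Profit order: J=89 A=84 G=81 B=76 E=65 H=54 D=50 F=43 I=19 C=13
Assign: J→slot 1, A→slot 3, G→slot 4, B→slot 6, E skipped, H→slot 5, D→slot 2, F skipped, I skipped, C skipped.
Slots: [1:J] [2:D] [3:A] [4:G] [5:H] [6:B]
6 of 10 scheduled.

6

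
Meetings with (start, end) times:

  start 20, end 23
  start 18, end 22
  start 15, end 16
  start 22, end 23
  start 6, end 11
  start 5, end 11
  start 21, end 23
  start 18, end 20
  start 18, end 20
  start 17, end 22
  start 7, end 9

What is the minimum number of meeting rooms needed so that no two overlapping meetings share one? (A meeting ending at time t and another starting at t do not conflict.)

4

Events (time:±→running): 5:+→1 6:+→2 7:+→3 9:-→2 11:-→1 11:-→0 15:+→1 16:-→0 17:+→1 18:+→2 18:+→3 18:+→4 … peak 4.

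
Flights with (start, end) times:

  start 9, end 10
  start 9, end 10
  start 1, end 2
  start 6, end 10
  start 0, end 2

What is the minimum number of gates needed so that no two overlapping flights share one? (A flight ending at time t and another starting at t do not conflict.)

3

The answer is the maximum number of intervals overlapping at any instant.
starts: [0, 1, 6, 9, 9]
ends:   [2, 2, 10, 10, 10]
s0→1 s1→2 e2→1 e2→0 s6→1 s9→2 s9→3  — peak 3.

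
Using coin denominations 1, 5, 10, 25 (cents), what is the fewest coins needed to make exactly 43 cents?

Use the largest denomination that fits, subtract, and repeat.
43 − 1×25→18 − 1×10→8 − 1×5→3 − 3×1→0
Total coins = 1 + 1 + 1 + 3 = 6

6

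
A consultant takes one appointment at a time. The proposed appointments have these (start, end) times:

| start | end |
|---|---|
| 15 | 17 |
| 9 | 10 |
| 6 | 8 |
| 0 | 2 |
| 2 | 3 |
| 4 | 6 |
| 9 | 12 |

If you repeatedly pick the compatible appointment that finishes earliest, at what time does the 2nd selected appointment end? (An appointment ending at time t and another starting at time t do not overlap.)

3

By end time: (0,2), (2,3), (4,6), (6,8), (9,10), (9,12), (15,17).
Pick (0,2); next start ≥ 2 → (2,3); next start ≥ 3 → (4,6); next start ≥ 6 → (6,8); next start ≥ 8 → (9,10); next start ≥ 10 → (15,17).
Selected: (0,2) (2,3) (4,6) (6,8) (9,10) (15,17)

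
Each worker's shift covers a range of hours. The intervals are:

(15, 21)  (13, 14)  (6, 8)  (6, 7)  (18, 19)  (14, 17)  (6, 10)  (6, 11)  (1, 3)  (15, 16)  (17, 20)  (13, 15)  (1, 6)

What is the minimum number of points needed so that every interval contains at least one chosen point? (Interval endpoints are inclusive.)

Sort by right endpoint; whenever an interval is uncovered, place a point at its right end.
By right end: [1,3]  [1,6]  [6,7]  [6,8]  [6,10]  [6,11]  [13,14]  [13,15]  [15,16]  [14,17]  [18,19]  [17,20]  [15,21]
[1,3] uncovered → point at 3; [6,7] uncovered → point at 7; [13,14] uncovered → point at 14; [15,16] uncovered → point at 16; [18,19] uncovered → point at 19.
Points: 3, 7, 14, 16, 19 (5 total).

5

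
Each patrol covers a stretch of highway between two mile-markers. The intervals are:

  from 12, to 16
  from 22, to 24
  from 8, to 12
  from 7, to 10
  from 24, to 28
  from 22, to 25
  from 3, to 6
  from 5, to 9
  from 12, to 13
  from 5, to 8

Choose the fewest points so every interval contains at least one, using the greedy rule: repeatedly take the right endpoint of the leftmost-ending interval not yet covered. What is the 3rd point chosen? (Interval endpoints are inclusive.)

Process intervals by earliest right end; each time one isn't hit yet, stab at its right endpoint.
Sorted: [3,6] [5,8] [5,9] [7,10] [8,12] [12,13] [12,16] [22,24] [22,25] [24,28]
{[3,6],[5,8],[5,9]} hit by 6; {[7,10],[8,12]} hit by 10; {[12,13],[12,16]} hit by 13; {[22,24],[22,25],[24,28]} hit by 24.
Points: 6, 10, 13, 24 (4 total).

13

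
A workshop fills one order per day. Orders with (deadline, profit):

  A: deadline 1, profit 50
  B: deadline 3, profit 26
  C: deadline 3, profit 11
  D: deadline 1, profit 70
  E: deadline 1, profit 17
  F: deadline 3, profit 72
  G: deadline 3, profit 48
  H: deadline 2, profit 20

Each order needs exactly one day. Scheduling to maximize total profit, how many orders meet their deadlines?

By profit: F(d3,72), D(d1,70), A(d1,50), G(d3,48), B(d3,26), H(d2,20), E(d1,17), C(d3,11)
F→slot 3; D→slot 1; A skipped; G→slot 2; B skipped; H skipped; E skipped; C skipped.
3 of 8 scheduled.

3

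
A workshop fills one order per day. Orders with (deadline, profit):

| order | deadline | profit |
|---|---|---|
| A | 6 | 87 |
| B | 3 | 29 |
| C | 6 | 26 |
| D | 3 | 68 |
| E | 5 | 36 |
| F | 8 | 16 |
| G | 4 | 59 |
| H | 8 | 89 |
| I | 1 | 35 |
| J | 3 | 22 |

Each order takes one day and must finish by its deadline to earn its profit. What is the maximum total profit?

419

Take jobs in profit order; each goes to the latest open slot no later than its deadline.
By profit: H(d8,89), A(d6,87), D(d3,68), G(d4,59), E(d5,36), I(d1,35), B(d3,29), C(d6,26), J(d3,22), F(d8,16)
H→slot 8; A→slot 6; D→slot 3; G→slot 4; E→slot 5; I→slot 1; B→slot 2; C skipped; J skipped; F→slot 7.
Profit = 35 + 29 + 68 + 59 + 36 + 87 + 16 + 89 = 419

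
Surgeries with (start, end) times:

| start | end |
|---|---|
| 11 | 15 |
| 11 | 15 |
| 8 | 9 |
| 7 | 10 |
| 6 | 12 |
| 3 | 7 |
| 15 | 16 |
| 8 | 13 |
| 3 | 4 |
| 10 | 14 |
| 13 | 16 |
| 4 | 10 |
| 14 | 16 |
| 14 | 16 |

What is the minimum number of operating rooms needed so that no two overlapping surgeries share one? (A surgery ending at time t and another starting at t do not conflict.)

5

The answer is the maximum number of intervals overlapping at any instant.
Events (time:±→running): 3:+→1 3:+→2 4:-→1 4:+→2 6:+→3 7:-→2 7:+→3 8:+→4 8:+→5 … peak 5.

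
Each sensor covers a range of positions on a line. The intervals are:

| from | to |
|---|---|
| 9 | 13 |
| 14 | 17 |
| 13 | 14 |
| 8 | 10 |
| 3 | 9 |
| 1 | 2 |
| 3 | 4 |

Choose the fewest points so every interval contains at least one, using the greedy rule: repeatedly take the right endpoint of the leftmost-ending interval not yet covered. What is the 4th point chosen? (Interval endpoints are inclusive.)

14

Process intervals by earliest right end; each time one isn't hit yet, stab at its right endpoint.
Sorted: [1,2] [3,4] [3,9] [8,10] [9,13] [13,14] [14,17]
{[1,2]} hit by 2; {[3,4],[3,9]} hit by 4; {[8,10],[9,13]} hit by 10; {[13,14],[14,17]} hit by 14.
Points: 2, 4, 10, 14 (4 total).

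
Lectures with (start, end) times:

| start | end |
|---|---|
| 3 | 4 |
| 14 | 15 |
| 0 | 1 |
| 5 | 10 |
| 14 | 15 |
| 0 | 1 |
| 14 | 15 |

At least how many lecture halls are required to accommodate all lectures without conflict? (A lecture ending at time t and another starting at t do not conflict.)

Count concurrent intervals with a sweep; the peak is the room count.
Events (time:±→running): 0:+→1 0:+→2 1:-→1 1:-→0 3:+→1 4:-→0 5:+→1 10:-→0 14:+→1 14:+→2 14:+→3 … peak 3.

3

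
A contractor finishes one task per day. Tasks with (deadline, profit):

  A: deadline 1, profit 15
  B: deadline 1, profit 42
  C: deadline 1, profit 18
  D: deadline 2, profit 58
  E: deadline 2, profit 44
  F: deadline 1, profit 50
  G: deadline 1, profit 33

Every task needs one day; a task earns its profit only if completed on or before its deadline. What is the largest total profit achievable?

By profit: D(d2,58), F(d1,50), E(d2,44), B(d1,42), G(d1,33), C(d1,18), A(d1,15)
D→slot 2; F→slot 1; E skipped; B skipped; G skipped; C skipped; A skipped.
Profit = 50 + 58 = 108

108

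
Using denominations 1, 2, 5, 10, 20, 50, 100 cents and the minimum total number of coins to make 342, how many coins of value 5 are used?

342 − 3×100→42 − 2×20→2 − 1×2→0
Count of 5: 0

0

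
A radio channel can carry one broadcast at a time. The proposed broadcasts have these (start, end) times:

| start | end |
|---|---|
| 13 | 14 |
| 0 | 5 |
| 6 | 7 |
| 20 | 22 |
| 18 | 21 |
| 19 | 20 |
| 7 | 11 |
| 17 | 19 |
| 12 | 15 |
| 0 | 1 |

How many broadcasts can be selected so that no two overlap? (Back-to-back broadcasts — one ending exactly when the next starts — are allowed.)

Order by finish time; keep every interval that doesn't clash with the previous kept one.
Sorted by end: (0,1)  (0,5)  (6,7)  (7,11)  (13,14)  (12,15)  (17,19)  (19,20)  (18,21)  (20,22)
take (0,1); skip (0,5); take (6,7); take (7,11); take (13,14); skip (12,15); take (17,19); take (19,20); take (20,22).
Selected 7 broadcasts.

7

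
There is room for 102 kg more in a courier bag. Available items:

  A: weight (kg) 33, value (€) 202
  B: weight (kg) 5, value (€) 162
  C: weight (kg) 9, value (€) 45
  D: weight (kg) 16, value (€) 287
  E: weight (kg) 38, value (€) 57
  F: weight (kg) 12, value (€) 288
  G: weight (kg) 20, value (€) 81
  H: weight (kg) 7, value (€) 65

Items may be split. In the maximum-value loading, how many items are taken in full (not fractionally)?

Sort by value per unit weight and fill in that order.
Order: B (162/5=32.40) > F (288/12=24.00) > D (287/16=17.94) > H (65/7=9.29) > A (202/33=6.12) > C (45/9=5.00) > G (81/20=4.05) > E (57/38=1.50)
Fill: take B (5 @ 162) → take F (12 @ 288) → take D (16 @ 287) → take H (7 @ 65) → take A (33 @ 202) → take C (9 @ 45) → take G (20 @ 81); 102/102 used.
7 item(s) taken whole.

7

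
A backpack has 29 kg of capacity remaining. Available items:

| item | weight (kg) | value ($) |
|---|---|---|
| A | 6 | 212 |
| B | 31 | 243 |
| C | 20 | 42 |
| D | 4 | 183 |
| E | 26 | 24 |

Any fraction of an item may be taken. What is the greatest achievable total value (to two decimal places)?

543.94

Ratios (sorted): D 45.75, A 35.33, B 7.84, C 2.10, E 0.92
take D (4 @ 183); take A (6 @ 212); take 19/31 of B → 148.94. Capacity used 29/29.
Total value = 543.94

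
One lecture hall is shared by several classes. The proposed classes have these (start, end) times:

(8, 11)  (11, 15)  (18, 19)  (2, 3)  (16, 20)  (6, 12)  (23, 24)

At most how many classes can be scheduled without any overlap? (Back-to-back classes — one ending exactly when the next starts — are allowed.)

5

Greedy by earliest finish: after sorting by end time, pick each interval compatible with the last pick.
By end time: (2,3), (8,11), (6,12), (11,15), (18,19), (16,20), (23,24).
Pick (2,3); next start ≥ 3 → (8,11); next start ≥ 11 → (11,15); next start ≥ 15 → (18,19); next start ≥ 19 → (23,24).
Selected 5 classes.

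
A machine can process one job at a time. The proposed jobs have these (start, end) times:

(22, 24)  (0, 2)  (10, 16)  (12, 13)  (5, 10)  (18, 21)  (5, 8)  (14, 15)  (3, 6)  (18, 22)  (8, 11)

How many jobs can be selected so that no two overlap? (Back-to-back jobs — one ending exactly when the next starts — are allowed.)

Order by finish time; keep every interval that doesn't clash with the previous kept one.
Sorted by end: (0,2)  (3,6)  (5,8)  (5,10)  (8,11)  (12,13)  (14,15)  (10,16)  (18,21)  (18,22)  (22,24)
take (0,2); take (3,6); skip (5,10); take (8,11); take (12,13); take (14,15); skip (10,16); take (18,21); skip (18,22); take (22,24).
Selected 7 jobs.

7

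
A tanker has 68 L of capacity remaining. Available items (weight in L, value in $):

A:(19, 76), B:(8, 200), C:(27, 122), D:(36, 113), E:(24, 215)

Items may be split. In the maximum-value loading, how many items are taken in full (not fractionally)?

3

Greedy by value/weight ratio, highest first.
Order: B (200/8=25.00) > E (215/24=8.96) > C (122/27=4.52) > A (76/19=4.00) > D (113/36=3.14)
Fill: take B (8 @ 200) → take E (24 @ 215) → take C (27 @ 122) → take 9/19 of A → 36.00; 68/68 used.
3 item(s) taken whole; one partial (take 9/19 of A).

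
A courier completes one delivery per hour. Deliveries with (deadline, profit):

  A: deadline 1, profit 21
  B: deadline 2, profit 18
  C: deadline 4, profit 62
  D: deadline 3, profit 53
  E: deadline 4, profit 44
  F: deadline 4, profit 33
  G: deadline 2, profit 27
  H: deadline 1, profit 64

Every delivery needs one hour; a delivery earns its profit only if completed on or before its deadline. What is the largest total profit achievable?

Take jobs in profit order; each goes to the latest open slot no later than its deadline.
Profit order: H=64 C=62 D=53 E=44 F=33 G=27 A=21 B=18
Assign: H→slot 1, C→slot 4, D→slot 3, E→slot 2, F skipped, G skipped, A skipped, B skipped.
Slots: [1:H] [2:E] [3:D] [4:C]
Profit = 64 + 44 + 53 + 62 = 223

223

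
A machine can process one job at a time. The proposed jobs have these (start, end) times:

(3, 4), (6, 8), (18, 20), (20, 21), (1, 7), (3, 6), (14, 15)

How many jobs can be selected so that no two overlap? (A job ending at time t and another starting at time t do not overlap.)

Order by finish time; keep every interval that doesn't clash with the previous kept one.
By end time: (3,4), (3,6), (1,7), (6,8), (14,15), (18,20), (20,21).
Pick (3,4); next start ≥ 4 → (6,8); next start ≥ 8 → (14,15); next start ≥ 15 → (18,20); next start ≥ 20 → (20,21).
Selected 5 jobs.

5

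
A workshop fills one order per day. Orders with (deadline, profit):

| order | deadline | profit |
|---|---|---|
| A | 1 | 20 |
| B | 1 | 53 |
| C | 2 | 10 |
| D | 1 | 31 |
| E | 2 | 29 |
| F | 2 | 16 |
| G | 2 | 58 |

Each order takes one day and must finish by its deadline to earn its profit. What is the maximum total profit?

Take jobs in profit order; each goes to the latest open slot no later than its deadline.
By profit: G(d2,58), B(d1,53), D(d1,31), E(d2,29), A(d1,20), F(d2,16), C(d2,10)
G→slot 2; B→slot 1; D skipped; E skipped; A skipped; F skipped; C skipped.
Profit = 53 + 58 = 111

111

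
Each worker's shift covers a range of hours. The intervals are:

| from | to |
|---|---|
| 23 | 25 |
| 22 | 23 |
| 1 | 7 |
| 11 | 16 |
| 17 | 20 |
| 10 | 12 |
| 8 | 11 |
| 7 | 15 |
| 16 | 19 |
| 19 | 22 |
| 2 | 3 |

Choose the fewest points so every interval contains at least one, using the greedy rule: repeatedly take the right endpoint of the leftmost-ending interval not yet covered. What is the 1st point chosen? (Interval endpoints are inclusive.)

3

Sorted: [2,3] [1,7] [8,11] [10,12] [7,15] [11,16] [16,19] [17,20] [19,22] [22,23] [23,25]
{[2,3],[1,7]} hit by 3; {[8,11],[10,12],[7,15],[11,16]} hit by 11; {[16,19],[17,20],[19,22]} hit by 19; {[22,23],[23,25]} hit by 23.
Points: 3, 11, 19, 23 (4 total).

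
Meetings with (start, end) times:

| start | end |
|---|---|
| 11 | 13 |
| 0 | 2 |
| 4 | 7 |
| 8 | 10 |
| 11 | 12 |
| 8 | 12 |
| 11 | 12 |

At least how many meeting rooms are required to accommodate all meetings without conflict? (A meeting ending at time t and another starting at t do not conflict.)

4

starts: [0, 4, 8, 8, 11, 11, 11]
ends:   [2, 7, 10, 12, 12, 12, 13]
s0→1 e2→0 s4→1 e7→0 s8→1 s8→2 e10→1 s11→2 s11→3 s11→4  — peak 4.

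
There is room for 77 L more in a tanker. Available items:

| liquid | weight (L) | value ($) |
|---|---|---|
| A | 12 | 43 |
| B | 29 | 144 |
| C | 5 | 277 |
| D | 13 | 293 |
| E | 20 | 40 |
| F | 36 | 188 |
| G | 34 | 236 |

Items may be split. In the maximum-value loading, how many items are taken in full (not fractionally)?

Order: C (277/5=55.40) > D (293/13=22.54) > G (236/34=6.94) > F (188/36=5.22) > B (144/29=4.97) > A (43/12=3.58) > E (40/20=2.00)
Fill: take C (5 @ 277) → take D (13 @ 293) → take G (34 @ 236) → take 25/36 of F → 130.56; 77/77 used.
3 item(s) taken whole; one partial (take 25/36 of F).

3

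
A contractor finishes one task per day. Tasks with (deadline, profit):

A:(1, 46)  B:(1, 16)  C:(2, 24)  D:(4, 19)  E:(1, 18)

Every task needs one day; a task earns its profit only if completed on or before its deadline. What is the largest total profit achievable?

89

Take jobs in profit order; each goes to the latest open slot no later than its deadline.
By profit: A(d1,46), C(d2,24), D(d4,19), E(d1,18), B(d1,16)
A→slot 1; C→slot 2; D→slot 4; E skipped; B skipped.
Profit = 46 + 24 + 19 = 89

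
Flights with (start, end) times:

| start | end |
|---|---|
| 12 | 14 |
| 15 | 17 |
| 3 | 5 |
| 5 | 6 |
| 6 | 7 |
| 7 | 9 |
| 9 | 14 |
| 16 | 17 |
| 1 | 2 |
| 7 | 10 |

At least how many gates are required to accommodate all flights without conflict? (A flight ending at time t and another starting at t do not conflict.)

Count concurrent intervals with a sweep; the peak is the room count.
Events (time:±→running): 1:+→1 2:-→0 3:+→1 5:-→0 5:+→1 6:-→0 6:+→1 7:-→0 7:+→1 7:+→2 … peak 2.

2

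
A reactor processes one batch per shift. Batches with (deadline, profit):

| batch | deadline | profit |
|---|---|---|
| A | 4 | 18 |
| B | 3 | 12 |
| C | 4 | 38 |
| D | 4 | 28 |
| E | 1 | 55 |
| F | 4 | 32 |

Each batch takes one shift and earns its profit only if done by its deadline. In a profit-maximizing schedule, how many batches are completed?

4

Sort by profit descending; place each in the latest free slot ≤ its deadline.
Profit order: E=55 C=38 F=32 D=28 A=18 B=12
Assign: E→slot 1, C→slot 4, F→slot 3, D→slot 2, A skipped, B skipped.
Slots: [1:E] [2:D] [3:F] [4:C]
4 of 6 scheduled.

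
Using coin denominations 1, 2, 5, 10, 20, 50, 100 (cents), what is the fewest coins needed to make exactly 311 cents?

5

311 − 3×100→11 − 1×10→1 − 1×1→0
Total coins = 3 + 1 + 1 = 5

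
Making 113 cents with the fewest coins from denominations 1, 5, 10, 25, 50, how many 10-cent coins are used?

Use the largest denomination that fits, subtract, and repeat.
113 − 2×50→13 − 1×10→3 − 3×1→0
Count of 10: 1

1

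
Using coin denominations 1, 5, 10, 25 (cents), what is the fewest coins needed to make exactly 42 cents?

5

42 − 1×25→17 − 1×10→7 − 1×5→2 − 2×1→0
Total coins = 1 + 1 + 1 + 2 = 5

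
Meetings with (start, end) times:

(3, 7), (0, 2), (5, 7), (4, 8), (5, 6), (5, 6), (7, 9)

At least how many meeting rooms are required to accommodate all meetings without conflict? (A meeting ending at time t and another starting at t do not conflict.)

5

Count concurrent intervals with a sweep; the peak is the room count.
starts: [0, 3, 4, 5, 5, 5, 7]
ends:   [2, 6, 6, 7, 7, 8, 9]
s0→1 e2→0 s3→1 s4→2 s5→3 s5→4 s5→5  — peak 5.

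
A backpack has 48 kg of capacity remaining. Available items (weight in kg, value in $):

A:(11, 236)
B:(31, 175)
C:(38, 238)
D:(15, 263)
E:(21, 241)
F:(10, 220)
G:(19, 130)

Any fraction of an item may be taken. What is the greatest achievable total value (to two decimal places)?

856.71

Sort by value per unit weight and fill in that order.
Ratios (sorted): F 22.00, A 21.45, D 17.53, E 11.48, G 6.84, C 6.26, B 5.65
take F (10 @ 220); take A (11 @ 236); take D (15 @ 263); take 12/21 of E → 137.71. Capacity used 48/48.
Total value = 856.71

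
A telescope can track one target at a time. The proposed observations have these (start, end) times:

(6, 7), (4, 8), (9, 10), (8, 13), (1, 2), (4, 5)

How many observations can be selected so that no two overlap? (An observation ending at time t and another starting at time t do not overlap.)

By end time: (1,2), (4,5), (6,7), (4,8), (9,10), (8,13).
Pick (1,2); next start ≥ 2 → (4,5); next start ≥ 5 → (6,7); next start ≥ 7 → (9,10).
Selected 4 observations.

4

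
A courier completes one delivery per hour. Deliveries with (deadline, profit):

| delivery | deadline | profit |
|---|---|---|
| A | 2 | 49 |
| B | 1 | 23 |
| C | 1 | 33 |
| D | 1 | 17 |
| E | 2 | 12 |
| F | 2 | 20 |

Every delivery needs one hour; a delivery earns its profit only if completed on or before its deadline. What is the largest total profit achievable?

82

Profit order: A=49 C=33 B=23 F=20 D=17 E=12
Assign: A→slot 2, C→slot 1, B skipped, F skipped, D skipped, E skipped.
Slots: [1:C] [2:A]
Profit = 33 + 49 = 82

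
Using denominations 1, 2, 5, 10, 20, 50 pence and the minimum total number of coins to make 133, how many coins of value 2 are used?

Greedy: take as many of the largest coin as possible, then repeat with the remainder.
133 − 2×50→33 − 1×20→13 − 1×10→3 − 1×2→1 − 1×1→0
Count of 2: 1

1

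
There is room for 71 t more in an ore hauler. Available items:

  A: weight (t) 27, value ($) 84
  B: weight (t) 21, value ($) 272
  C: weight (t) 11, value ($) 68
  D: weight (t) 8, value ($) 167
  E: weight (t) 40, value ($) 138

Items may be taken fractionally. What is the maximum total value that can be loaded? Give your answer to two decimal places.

613.95

Ratios (sorted): D 20.88, B 12.95, C 6.18, E 3.45, A 3.11
take D (8 @ 167); take B (21 @ 272); take C (11 @ 68); take 31/40 of E → 106.95. Capacity used 71/71.
Total value = 613.95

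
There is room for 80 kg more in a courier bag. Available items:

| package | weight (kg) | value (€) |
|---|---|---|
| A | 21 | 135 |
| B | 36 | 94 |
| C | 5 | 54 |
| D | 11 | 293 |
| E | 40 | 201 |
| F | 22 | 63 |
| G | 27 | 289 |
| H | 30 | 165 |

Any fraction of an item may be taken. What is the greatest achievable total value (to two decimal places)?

859.00

Sort by value per unit weight and fill in that order.
Ratios (sorted): D 26.64, C 10.80, G 10.70, A 6.43, H 5.50, E 5.03, F 2.86, B 2.61
take D (11 @ 293); take C (5 @ 54); take G (27 @ 289); take A (21 @ 135); take 16/30 of H → 88.00. Capacity used 80/80.
Total value = 859.00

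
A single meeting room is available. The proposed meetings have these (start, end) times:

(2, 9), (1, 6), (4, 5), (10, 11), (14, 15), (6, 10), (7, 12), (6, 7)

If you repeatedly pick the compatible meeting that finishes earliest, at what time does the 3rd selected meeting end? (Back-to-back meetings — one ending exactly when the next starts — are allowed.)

Order by finish time; keep every interval that doesn't clash with the previous kept one.
Sorted by end: (4,5)  (1,6)  (6,7)  (2,9)  (6,10)  (10,11)  (7,12)  (14,15)
take (4,5); take (6,7); take (10,11); take (14,15).
Selected: (4,5) (6,7) (10,11) (14,15)

11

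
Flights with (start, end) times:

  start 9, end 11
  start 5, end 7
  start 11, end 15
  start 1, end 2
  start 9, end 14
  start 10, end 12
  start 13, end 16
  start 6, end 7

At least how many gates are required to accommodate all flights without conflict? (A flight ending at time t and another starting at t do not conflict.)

3

The answer is the maximum number of intervals overlapping at any instant.
Events (time:±→running): 1:+→1 2:-→0 5:+→1 6:+→2 7:-→1 7:-→0 9:+→1 9:+→2 10:+→3 … peak 3.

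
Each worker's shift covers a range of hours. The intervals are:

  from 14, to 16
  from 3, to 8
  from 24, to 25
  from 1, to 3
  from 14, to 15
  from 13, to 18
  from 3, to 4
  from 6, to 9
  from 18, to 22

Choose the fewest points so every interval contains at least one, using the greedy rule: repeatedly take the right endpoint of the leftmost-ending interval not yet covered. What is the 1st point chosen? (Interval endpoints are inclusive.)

Sort by right endpoint; whenever an interval is uncovered, place a point at its right end.
Sorted: [1,3] [3,4] [3,8] [6,9] [14,15] [14,16] [13,18] [18,22] [24,25]
{[1,3],[3,4],[3,8]} hit by 3; {[6,9]} hit by 9; {[14,15],[14,16],[13,18]} hit by 15; {[18,22]} hit by 22; {[24,25]} hit by 25.
Points: 3, 9, 15, 22, 25 (5 total).

3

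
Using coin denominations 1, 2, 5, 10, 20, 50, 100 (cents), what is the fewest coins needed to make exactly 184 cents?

Greedy: take as many of the largest coin as possible, then repeat with the remainder.
184 = 1×100 + 1×50 + 1×20 + 1×10 + 2×2
Total coins = 1 + 1 + 1 + 1 + 2 = 6

6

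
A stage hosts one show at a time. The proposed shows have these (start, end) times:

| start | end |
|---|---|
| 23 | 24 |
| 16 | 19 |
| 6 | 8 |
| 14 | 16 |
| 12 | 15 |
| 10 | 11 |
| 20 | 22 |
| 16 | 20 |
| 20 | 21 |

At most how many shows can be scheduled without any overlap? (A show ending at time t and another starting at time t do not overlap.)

6

By end time: (6,8), (10,11), (12,15), (14,16), (16,19), (16,20), (20,21), (20,22), (23,24).
Pick (6,8); next start ≥ 8 → (10,11); next start ≥ 11 → (12,15); next start ≥ 15 → (16,19); next start ≥ 19 → (20,21); next start ≥ 21 → (23,24).
Selected 6 shows.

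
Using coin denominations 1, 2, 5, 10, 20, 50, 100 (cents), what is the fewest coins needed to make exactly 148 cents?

Greedy: take as many of the largest coin as possible, then repeat with the remainder.
148 = 1×100 + 2×20 + 1×5 + 1×2 + 1×1
Total coins = 1 + 2 + 1 + 1 + 1 = 6

6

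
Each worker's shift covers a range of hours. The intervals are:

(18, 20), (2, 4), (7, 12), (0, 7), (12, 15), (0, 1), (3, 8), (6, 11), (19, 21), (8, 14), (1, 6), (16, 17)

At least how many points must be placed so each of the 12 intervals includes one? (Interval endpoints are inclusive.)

Process intervals by earliest right end; each time one isn't hit yet, stab at its right endpoint.
By right end: [0,1]  [2,4]  [1,6]  [0,7]  [3,8]  [6,11]  [7,12]  [8,14]  [12,15]  [16,17]  [18,20]  [19,21]
[0,1] uncovered → point at 1; [2,4] uncovered → point at 4; [6,11] uncovered → point at 11; [12,15] uncovered → point at 15; [16,17] uncovered → point at 17; [18,20] uncovered → point at 20.
Points: 1, 4, 11, 15, 17, 20 (6 total).

6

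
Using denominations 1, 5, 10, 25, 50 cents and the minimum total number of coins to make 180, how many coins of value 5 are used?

180 − 3×50→30 − 1×25→5 − 1×5→0
Count of 5: 1

1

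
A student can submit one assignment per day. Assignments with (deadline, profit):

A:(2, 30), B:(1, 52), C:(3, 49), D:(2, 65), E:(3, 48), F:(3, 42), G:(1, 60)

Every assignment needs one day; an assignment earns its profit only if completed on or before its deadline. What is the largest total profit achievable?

174

By profit: D(d2,65), G(d1,60), B(d1,52), C(d3,49), E(d3,48), F(d3,42), A(d2,30)
D→slot 2; G→slot 1; B skipped; C→slot 3; E skipped; F skipped; A skipped.
Profit = 60 + 65 + 49 = 174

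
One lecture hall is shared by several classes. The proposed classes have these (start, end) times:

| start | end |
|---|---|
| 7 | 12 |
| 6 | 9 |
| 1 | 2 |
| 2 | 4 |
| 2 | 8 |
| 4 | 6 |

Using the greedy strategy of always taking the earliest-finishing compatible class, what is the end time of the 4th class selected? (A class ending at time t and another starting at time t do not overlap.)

Sort by end time and greedily take each interval whose start is ≥ the last chosen end.
By end time: (1,2), (2,4), (4,6), (2,8), (6,9), (7,12).
Pick (1,2); next start ≥ 2 → (2,4); next start ≥ 4 → (4,6); next start ≥ 6 → (6,9).
Selected: (1,2) (2,4) (4,6) (6,9)

9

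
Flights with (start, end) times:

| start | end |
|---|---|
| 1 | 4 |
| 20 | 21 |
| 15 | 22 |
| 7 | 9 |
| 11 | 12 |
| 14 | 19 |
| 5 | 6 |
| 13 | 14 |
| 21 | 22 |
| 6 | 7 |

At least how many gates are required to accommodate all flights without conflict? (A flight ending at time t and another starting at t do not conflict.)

starts: [1, 5, 6, 7, 11, 13, 14, 15, 20, 21]
ends:   [4, 6, 7, 9, 12, 14, 19, 21, 22, 22]
s1→1 e4→0 s5→1 e6→0 s6→1 e7→0 s7→1 e9→0 s11→1 e12→0 s13→1 e14→0 s14→1 s15→2  — peak 2.

2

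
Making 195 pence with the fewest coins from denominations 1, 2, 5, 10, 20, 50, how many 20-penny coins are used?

2

Greedy: take as many of the largest coin as possible, then repeat with the remainder.
195 − 3×50→45 − 2×20→5 − 1×5→0
Count of 20: 2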